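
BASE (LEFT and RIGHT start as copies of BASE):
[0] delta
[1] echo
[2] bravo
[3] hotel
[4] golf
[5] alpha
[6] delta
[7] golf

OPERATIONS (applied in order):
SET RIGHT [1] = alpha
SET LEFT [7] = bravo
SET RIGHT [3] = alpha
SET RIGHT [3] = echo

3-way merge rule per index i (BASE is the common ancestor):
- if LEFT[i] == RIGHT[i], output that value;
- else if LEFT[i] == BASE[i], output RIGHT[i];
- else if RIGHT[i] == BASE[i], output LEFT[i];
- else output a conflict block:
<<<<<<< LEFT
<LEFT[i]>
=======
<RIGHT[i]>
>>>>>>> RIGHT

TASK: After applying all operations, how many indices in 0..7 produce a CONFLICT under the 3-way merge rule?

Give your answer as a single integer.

Final LEFT:  [delta, echo, bravo, hotel, golf, alpha, delta, bravo]
Final RIGHT: [delta, alpha, bravo, echo, golf, alpha, delta, golf]
i=0: L=delta R=delta -> agree -> delta
i=1: L=echo=BASE, R=alpha -> take RIGHT -> alpha
i=2: L=bravo R=bravo -> agree -> bravo
i=3: L=hotel=BASE, R=echo -> take RIGHT -> echo
i=4: L=golf R=golf -> agree -> golf
i=5: L=alpha R=alpha -> agree -> alpha
i=6: L=delta R=delta -> agree -> delta
i=7: L=bravo, R=golf=BASE -> take LEFT -> bravo
Conflict count: 0

Answer: 0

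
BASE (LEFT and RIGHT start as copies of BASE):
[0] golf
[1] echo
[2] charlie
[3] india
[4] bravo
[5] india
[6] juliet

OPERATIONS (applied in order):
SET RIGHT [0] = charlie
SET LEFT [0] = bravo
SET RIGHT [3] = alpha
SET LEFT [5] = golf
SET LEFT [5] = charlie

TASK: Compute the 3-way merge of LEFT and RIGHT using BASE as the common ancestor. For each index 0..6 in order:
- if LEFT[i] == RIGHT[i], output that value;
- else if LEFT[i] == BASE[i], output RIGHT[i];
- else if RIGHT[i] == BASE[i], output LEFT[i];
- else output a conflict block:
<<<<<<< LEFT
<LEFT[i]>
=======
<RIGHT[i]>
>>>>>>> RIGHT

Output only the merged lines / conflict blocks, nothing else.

Final LEFT:  [bravo, echo, charlie, india, bravo, charlie, juliet]
Final RIGHT: [charlie, echo, charlie, alpha, bravo, india, juliet]
i=0: BASE=golf L=bravo R=charlie all differ -> CONFLICT
i=1: L=echo R=echo -> agree -> echo
i=2: L=charlie R=charlie -> agree -> charlie
i=3: L=india=BASE, R=alpha -> take RIGHT -> alpha
i=4: L=bravo R=bravo -> agree -> bravo
i=5: L=charlie, R=india=BASE -> take LEFT -> charlie
i=6: L=juliet R=juliet -> agree -> juliet

Answer: <<<<<<< LEFT
bravo
=======
charlie
>>>>>>> RIGHT
echo
charlie
alpha
bravo
charlie
juliet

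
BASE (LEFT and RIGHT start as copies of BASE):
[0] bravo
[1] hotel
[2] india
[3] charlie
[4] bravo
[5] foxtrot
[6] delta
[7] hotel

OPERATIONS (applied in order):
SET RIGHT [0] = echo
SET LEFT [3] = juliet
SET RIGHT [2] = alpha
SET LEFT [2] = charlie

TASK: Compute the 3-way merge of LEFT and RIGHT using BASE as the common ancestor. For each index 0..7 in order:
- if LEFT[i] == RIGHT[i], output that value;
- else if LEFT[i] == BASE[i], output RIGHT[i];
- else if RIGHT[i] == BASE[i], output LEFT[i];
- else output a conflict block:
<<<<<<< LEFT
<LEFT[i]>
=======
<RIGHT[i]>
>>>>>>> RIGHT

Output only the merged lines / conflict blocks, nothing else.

Final LEFT:  [bravo, hotel, charlie, juliet, bravo, foxtrot, delta, hotel]
Final RIGHT: [echo, hotel, alpha, charlie, bravo, foxtrot, delta, hotel]
i=0: L=bravo=BASE, R=echo -> take RIGHT -> echo
i=1: L=hotel R=hotel -> agree -> hotel
i=2: BASE=india L=charlie R=alpha all differ -> CONFLICT
i=3: L=juliet, R=charlie=BASE -> take LEFT -> juliet
i=4: L=bravo R=bravo -> agree -> bravo
i=5: L=foxtrot R=foxtrot -> agree -> foxtrot
i=6: L=delta R=delta -> agree -> delta
i=7: L=hotel R=hotel -> agree -> hotel

Answer: echo
hotel
<<<<<<< LEFT
charlie
=======
alpha
>>>>>>> RIGHT
juliet
bravo
foxtrot
delta
hotel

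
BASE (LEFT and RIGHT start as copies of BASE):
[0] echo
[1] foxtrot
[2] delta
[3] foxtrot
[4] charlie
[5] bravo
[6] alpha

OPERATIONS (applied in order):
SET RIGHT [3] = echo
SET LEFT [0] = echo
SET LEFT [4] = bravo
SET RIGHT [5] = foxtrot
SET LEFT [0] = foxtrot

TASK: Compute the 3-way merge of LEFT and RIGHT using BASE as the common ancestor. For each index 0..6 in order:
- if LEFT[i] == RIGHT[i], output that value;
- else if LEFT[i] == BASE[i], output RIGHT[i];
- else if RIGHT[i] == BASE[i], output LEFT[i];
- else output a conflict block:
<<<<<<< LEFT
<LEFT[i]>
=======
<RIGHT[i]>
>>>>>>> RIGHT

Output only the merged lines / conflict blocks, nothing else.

Final LEFT:  [foxtrot, foxtrot, delta, foxtrot, bravo, bravo, alpha]
Final RIGHT: [echo, foxtrot, delta, echo, charlie, foxtrot, alpha]
i=0: L=foxtrot, R=echo=BASE -> take LEFT -> foxtrot
i=1: L=foxtrot R=foxtrot -> agree -> foxtrot
i=2: L=delta R=delta -> agree -> delta
i=3: L=foxtrot=BASE, R=echo -> take RIGHT -> echo
i=4: L=bravo, R=charlie=BASE -> take LEFT -> bravo
i=5: L=bravo=BASE, R=foxtrot -> take RIGHT -> foxtrot
i=6: L=alpha R=alpha -> agree -> alpha

Answer: foxtrot
foxtrot
delta
echo
bravo
foxtrot
alpha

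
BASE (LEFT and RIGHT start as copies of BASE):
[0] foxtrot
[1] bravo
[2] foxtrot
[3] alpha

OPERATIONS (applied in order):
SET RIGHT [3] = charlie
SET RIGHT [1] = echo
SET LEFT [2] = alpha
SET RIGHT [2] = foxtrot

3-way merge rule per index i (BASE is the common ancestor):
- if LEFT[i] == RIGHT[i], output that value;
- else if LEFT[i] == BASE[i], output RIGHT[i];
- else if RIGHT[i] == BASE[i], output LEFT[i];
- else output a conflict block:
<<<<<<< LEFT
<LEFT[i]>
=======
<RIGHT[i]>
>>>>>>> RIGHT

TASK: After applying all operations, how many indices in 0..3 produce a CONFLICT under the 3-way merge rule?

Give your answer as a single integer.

Final LEFT:  [foxtrot, bravo, alpha, alpha]
Final RIGHT: [foxtrot, echo, foxtrot, charlie]
i=0: L=foxtrot R=foxtrot -> agree -> foxtrot
i=1: L=bravo=BASE, R=echo -> take RIGHT -> echo
i=2: L=alpha, R=foxtrot=BASE -> take LEFT -> alpha
i=3: L=alpha=BASE, R=charlie -> take RIGHT -> charlie
Conflict count: 0

Answer: 0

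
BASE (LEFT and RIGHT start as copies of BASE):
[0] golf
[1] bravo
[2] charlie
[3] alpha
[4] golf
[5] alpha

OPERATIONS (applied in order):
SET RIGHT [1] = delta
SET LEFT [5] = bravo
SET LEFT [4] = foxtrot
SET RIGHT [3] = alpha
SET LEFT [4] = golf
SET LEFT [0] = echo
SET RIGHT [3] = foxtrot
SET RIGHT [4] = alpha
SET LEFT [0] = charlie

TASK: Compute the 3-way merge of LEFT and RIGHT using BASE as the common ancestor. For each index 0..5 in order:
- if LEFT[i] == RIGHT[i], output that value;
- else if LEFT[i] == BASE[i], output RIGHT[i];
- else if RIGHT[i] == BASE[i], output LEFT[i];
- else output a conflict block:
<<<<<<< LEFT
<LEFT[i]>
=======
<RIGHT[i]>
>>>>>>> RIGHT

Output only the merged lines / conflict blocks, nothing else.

Answer: charlie
delta
charlie
foxtrot
alpha
bravo

Derivation:
Final LEFT:  [charlie, bravo, charlie, alpha, golf, bravo]
Final RIGHT: [golf, delta, charlie, foxtrot, alpha, alpha]
i=0: L=charlie, R=golf=BASE -> take LEFT -> charlie
i=1: L=bravo=BASE, R=delta -> take RIGHT -> delta
i=2: L=charlie R=charlie -> agree -> charlie
i=3: L=alpha=BASE, R=foxtrot -> take RIGHT -> foxtrot
i=4: L=golf=BASE, R=alpha -> take RIGHT -> alpha
i=5: L=bravo, R=alpha=BASE -> take LEFT -> bravo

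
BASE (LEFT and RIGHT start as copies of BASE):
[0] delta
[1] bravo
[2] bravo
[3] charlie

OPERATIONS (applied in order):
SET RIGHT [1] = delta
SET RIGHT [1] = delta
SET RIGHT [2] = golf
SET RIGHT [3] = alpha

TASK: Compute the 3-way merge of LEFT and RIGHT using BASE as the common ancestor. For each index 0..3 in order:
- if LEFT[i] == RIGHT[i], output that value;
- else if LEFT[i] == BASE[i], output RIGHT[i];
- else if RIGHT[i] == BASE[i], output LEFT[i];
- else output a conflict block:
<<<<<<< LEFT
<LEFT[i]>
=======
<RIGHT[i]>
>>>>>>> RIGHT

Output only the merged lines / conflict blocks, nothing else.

Answer: delta
delta
golf
alpha

Derivation:
Final LEFT:  [delta, bravo, bravo, charlie]
Final RIGHT: [delta, delta, golf, alpha]
i=0: L=delta R=delta -> agree -> delta
i=1: L=bravo=BASE, R=delta -> take RIGHT -> delta
i=2: L=bravo=BASE, R=golf -> take RIGHT -> golf
i=3: L=charlie=BASE, R=alpha -> take RIGHT -> alpha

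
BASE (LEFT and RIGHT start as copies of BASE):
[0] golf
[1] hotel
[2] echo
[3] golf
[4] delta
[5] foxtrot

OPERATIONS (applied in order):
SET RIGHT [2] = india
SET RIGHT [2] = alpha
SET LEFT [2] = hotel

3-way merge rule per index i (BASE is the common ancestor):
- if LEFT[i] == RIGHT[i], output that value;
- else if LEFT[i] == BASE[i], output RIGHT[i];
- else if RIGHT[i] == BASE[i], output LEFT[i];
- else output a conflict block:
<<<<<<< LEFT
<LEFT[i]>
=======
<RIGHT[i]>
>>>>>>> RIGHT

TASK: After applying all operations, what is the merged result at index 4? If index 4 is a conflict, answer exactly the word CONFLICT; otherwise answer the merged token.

Final LEFT:  [golf, hotel, hotel, golf, delta, foxtrot]
Final RIGHT: [golf, hotel, alpha, golf, delta, foxtrot]
i=0: L=golf R=golf -> agree -> golf
i=1: L=hotel R=hotel -> agree -> hotel
i=2: BASE=echo L=hotel R=alpha all differ -> CONFLICT
i=3: L=golf R=golf -> agree -> golf
i=4: L=delta R=delta -> agree -> delta
i=5: L=foxtrot R=foxtrot -> agree -> foxtrot
Index 4 -> delta

Answer: delta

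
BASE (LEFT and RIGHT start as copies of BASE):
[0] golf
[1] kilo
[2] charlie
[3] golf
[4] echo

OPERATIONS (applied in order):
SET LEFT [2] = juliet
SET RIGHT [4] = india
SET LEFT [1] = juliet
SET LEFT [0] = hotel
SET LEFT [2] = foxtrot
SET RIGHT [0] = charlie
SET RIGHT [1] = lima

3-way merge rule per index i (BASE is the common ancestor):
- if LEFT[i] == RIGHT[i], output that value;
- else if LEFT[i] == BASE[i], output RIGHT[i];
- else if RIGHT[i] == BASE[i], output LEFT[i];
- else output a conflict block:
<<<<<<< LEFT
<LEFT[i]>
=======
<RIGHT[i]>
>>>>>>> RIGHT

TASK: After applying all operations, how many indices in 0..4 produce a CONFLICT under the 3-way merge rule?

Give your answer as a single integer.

Final LEFT:  [hotel, juliet, foxtrot, golf, echo]
Final RIGHT: [charlie, lima, charlie, golf, india]
i=0: BASE=golf L=hotel R=charlie all differ -> CONFLICT
i=1: BASE=kilo L=juliet R=lima all differ -> CONFLICT
i=2: L=foxtrot, R=charlie=BASE -> take LEFT -> foxtrot
i=3: L=golf R=golf -> agree -> golf
i=4: L=echo=BASE, R=india -> take RIGHT -> india
Conflict count: 2

Answer: 2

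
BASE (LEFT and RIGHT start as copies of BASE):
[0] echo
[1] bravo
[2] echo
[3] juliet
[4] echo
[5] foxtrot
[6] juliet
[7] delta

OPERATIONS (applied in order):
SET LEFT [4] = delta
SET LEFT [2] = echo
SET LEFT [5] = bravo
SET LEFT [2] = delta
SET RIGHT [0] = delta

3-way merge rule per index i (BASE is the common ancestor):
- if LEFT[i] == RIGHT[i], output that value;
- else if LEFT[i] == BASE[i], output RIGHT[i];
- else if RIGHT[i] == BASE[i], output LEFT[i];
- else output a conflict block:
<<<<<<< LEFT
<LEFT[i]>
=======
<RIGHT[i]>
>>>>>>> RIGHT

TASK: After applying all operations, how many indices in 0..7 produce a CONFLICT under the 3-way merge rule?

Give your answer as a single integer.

Answer: 0

Derivation:
Final LEFT:  [echo, bravo, delta, juliet, delta, bravo, juliet, delta]
Final RIGHT: [delta, bravo, echo, juliet, echo, foxtrot, juliet, delta]
i=0: L=echo=BASE, R=delta -> take RIGHT -> delta
i=1: L=bravo R=bravo -> agree -> bravo
i=2: L=delta, R=echo=BASE -> take LEFT -> delta
i=3: L=juliet R=juliet -> agree -> juliet
i=4: L=delta, R=echo=BASE -> take LEFT -> delta
i=5: L=bravo, R=foxtrot=BASE -> take LEFT -> bravo
i=6: L=juliet R=juliet -> agree -> juliet
i=7: L=delta R=delta -> agree -> delta
Conflict count: 0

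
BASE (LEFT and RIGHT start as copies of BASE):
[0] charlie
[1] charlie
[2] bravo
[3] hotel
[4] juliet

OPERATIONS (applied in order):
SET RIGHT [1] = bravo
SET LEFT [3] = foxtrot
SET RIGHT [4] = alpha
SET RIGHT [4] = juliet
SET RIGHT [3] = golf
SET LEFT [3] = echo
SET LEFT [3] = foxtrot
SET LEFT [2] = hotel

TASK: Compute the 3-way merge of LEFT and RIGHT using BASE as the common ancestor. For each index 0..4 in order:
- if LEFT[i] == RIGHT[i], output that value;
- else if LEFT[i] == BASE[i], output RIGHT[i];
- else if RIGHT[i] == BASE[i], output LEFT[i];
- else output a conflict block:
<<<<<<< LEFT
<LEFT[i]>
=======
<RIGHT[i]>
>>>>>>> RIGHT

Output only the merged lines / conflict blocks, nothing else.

Answer: charlie
bravo
hotel
<<<<<<< LEFT
foxtrot
=======
golf
>>>>>>> RIGHT
juliet

Derivation:
Final LEFT:  [charlie, charlie, hotel, foxtrot, juliet]
Final RIGHT: [charlie, bravo, bravo, golf, juliet]
i=0: L=charlie R=charlie -> agree -> charlie
i=1: L=charlie=BASE, R=bravo -> take RIGHT -> bravo
i=2: L=hotel, R=bravo=BASE -> take LEFT -> hotel
i=3: BASE=hotel L=foxtrot R=golf all differ -> CONFLICT
i=4: L=juliet R=juliet -> agree -> juliet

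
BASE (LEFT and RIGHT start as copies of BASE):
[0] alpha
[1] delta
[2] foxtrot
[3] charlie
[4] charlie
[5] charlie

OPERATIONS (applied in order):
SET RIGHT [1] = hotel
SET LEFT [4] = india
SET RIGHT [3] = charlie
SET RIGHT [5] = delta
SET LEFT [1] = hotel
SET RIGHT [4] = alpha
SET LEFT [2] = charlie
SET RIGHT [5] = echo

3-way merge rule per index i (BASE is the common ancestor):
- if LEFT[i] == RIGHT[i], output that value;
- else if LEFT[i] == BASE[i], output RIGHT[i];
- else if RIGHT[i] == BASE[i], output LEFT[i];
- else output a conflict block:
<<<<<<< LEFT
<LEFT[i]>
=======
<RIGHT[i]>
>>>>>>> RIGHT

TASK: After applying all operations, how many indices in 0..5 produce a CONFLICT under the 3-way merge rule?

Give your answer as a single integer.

Answer: 1

Derivation:
Final LEFT:  [alpha, hotel, charlie, charlie, india, charlie]
Final RIGHT: [alpha, hotel, foxtrot, charlie, alpha, echo]
i=0: L=alpha R=alpha -> agree -> alpha
i=1: L=hotel R=hotel -> agree -> hotel
i=2: L=charlie, R=foxtrot=BASE -> take LEFT -> charlie
i=3: L=charlie R=charlie -> agree -> charlie
i=4: BASE=charlie L=india R=alpha all differ -> CONFLICT
i=5: L=charlie=BASE, R=echo -> take RIGHT -> echo
Conflict count: 1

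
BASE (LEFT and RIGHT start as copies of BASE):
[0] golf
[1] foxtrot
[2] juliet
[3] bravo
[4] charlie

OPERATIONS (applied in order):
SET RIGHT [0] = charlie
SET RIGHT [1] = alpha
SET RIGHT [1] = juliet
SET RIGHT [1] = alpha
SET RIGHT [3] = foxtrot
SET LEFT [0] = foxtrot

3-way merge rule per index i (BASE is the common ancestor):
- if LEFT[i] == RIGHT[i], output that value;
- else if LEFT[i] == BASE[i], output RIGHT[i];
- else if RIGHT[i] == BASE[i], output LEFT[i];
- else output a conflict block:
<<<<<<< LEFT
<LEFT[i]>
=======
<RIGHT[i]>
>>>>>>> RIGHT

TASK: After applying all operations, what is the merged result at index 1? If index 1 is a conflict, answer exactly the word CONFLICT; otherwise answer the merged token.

Answer: alpha

Derivation:
Final LEFT:  [foxtrot, foxtrot, juliet, bravo, charlie]
Final RIGHT: [charlie, alpha, juliet, foxtrot, charlie]
i=0: BASE=golf L=foxtrot R=charlie all differ -> CONFLICT
i=1: L=foxtrot=BASE, R=alpha -> take RIGHT -> alpha
i=2: L=juliet R=juliet -> agree -> juliet
i=3: L=bravo=BASE, R=foxtrot -> take RIGHT -> foxtrot
i=4: L=charlie R=charlie -> agree -> charlie
Index 1 -> alpha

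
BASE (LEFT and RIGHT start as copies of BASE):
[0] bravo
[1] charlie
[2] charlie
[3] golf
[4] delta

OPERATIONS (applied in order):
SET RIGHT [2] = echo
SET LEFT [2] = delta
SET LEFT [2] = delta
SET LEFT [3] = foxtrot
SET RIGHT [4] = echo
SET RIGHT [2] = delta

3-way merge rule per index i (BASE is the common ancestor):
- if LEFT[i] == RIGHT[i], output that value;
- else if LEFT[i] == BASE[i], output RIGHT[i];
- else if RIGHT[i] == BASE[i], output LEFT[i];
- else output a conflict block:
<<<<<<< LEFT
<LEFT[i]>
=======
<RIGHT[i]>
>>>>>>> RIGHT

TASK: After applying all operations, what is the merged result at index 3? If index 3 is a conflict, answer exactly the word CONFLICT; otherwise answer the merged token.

Answer: foxtrot

Derivation:
Final LEFT:  [bravo, charlie, delta, foxtrot, delta]
Final RIGHT: [bravo, charlie, delta, golf, echo]
i=0: L=bravo R=bravo -> agree -> bravo
i=1: L=charlie R=charlie -> agree -> charlie
i=2: L=delta R=delta -> agree -> delta
i=3: L=foxtrot, R=golf=BASE -> take LEFT -> foxtrot
i=4: L=delta=BASE, R=echo -> take RIGHT -> echo
Index 3 -> foxtrot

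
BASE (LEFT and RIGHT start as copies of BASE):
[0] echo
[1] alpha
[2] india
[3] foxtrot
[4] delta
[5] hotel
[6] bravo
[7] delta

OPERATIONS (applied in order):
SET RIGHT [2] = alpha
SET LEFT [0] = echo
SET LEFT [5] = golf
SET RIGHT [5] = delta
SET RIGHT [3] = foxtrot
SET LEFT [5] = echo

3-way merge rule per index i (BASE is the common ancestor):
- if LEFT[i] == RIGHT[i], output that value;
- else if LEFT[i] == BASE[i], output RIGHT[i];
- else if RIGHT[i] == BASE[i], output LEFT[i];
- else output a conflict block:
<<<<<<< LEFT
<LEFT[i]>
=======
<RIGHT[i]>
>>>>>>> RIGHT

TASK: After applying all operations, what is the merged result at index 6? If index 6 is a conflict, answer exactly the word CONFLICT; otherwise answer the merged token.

Final LEFT:  [echo, alpha, india, foxtrot, delta, echo, bravo, delta]
Final RIGHT: [echo, alpha, alpha, foxtrot, delta, delta, bravo, delta]
i=0: L=echo R=echo -> agree -> echo
i=1: L=alpha R=alpha -> agree -> alpha
i=2: L=india=BASE, R=alpha -> take RIGHT -> alpha
i=3: L=foxtrot R=foxtrot -> agree -> foxtrot
i=4: L=delta R=delta -> agree -> delta
i=5: BASE=hotel L=echo R=delta all differ -> CONFLICT
i=6: L=bravo R=bravo -> agree -> bravo
i=7: L=delta R=delta -> agree -> delta
Index 6 -> bravo

Answer: bravo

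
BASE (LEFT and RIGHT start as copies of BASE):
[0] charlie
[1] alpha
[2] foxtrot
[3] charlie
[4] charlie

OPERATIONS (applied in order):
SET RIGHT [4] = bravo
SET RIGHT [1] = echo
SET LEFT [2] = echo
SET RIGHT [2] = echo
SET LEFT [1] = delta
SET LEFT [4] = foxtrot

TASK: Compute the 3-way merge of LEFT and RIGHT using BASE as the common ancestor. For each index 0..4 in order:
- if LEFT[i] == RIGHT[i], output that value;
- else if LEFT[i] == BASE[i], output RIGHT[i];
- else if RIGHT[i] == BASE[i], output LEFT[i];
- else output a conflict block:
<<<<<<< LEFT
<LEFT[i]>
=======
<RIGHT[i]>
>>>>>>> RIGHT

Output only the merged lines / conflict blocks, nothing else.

Answer: charlie
<<<<<<< LEFT
delta
=======
echo
>>>>>>> RIGHT
echo
charlie
<<<<<<< LEFT
foxtrot
=======
bravo
>>>>>>> RIGHT

Derivation:
Final LEFT:  [charlie, delta, echo, charlie, foxtrot]
Final RIGHT: [charlie, echo, echo, charlie, bravo]
i=0: L=charlie R=charlie -> agree -> charlie
i=1: BASE=alpha L=delta R=echo all differ -> CONFLICT
i=2: L=echo R=echo -> agree -> echo
i=3: L=charlie R=charlie -> agree -> charlie
i=4: BASE=charlie L=foxtrot R=bravo all differ -> CONFLICT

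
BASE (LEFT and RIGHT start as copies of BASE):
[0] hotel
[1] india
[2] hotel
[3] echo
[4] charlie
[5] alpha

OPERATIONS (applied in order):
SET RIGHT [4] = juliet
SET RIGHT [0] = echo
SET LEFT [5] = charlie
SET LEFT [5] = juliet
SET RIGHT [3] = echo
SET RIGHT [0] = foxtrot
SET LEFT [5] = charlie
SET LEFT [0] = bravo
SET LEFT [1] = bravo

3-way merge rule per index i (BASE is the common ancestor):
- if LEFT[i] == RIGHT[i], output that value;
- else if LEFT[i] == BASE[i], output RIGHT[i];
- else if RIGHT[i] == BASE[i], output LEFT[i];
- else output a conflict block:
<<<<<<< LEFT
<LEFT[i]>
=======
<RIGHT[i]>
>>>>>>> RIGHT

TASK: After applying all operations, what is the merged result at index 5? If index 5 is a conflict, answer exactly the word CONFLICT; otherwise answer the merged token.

Answer: charlie

Derivation:
Final LEFT:  [bravo, bravo, hotel, echo, charlie, charlie]
Final RIGHT: [foxtrot, india, hotel, echo, juliet, alpha]
i=0: BASE=hotel L=bravo R=foxtrot all differ -> CONFLICT
i=1: L=bravo, R=india=BASE -> take LEFT -> bravo
i=2: L=hotel R=hotel -> agree -> hotel
i=3: L=echo R=echo -> agree -> echo
i=4: L=charlie=BASE, R=juliet -> take RIGHT -> juliet
i=5: L=charlie, R=alpha=BASE -> take LEFT -> charlie
Index 5 -> charlie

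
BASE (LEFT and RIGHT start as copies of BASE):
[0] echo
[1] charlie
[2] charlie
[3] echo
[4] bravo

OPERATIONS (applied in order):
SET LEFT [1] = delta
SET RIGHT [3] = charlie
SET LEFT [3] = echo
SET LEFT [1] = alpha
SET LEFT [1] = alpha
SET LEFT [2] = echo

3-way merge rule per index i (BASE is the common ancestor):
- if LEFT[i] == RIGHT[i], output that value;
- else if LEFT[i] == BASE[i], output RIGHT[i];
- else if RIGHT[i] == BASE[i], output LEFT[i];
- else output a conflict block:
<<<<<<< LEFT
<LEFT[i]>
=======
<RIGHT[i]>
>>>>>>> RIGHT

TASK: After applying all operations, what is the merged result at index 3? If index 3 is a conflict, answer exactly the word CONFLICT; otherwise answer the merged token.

Answer: charlie

Derivation:
Final LEFT:  [echo, alpha, echo, echo, bravo]
Final RIGHT: [echo, charlie, charlie, charlie, bravo]
i=0: L=echo R=echo -> agree -> echo
i=1: L=alpha, R=charlie=BASE -> take LEFT -> alpha
i=2: L=echo, R=charlie=BASE -> take LEFT -> echo
i=3: L=echo=BASE, R=charlie -> take RIGHT -> charlie
i=4: L=bravo R=bravo -> agree -> bravo
Index 3 -> charlie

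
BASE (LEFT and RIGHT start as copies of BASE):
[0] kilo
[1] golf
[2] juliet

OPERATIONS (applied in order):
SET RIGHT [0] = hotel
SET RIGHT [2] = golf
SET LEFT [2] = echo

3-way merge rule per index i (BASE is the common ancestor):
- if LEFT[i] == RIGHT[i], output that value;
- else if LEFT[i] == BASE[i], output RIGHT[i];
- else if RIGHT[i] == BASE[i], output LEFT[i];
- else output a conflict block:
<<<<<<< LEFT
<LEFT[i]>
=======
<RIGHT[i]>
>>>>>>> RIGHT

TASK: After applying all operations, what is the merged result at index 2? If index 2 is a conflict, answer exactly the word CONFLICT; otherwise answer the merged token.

Final LEFT:  [kilo, golf, echo]
Final RIGHT: [hotel, golf, golf]
i=0: L=kilo=BASE, R=hotel -> take RIGHT -> hotel
i=1: L=golf R=golf -> agree -> golf
i=2: BASE=juliet L=echo R=golf all differ -> CONFLICT
Index 2 -> CONFLICT

Answer: CONFLICT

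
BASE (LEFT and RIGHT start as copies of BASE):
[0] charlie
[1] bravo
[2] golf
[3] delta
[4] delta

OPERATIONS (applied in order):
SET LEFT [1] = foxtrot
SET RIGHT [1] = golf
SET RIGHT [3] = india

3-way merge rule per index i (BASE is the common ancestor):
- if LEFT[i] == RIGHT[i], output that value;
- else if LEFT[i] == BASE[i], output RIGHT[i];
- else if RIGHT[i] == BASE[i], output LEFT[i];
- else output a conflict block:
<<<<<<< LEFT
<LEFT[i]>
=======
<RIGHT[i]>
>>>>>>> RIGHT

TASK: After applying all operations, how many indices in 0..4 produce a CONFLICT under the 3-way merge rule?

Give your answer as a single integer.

Final LEFT:  [charlie, foxtrot, golf, delta, delta]
Final RIGHT: [charlie, golf, golf, india, delta]
i=0: L=charlie R=charlie -> agree -> charlie
i=1: BASE=bravo L=foxtrot R=golf all differ -> CONFLICT
i=2: L=golf R=golf -> agree -> golf
i=3: L=delta=BASE, R=india -> take RIGHT -> india
i=4: L=delta R=delta -> agree -> delta
Conflict count: 1

Answer: 1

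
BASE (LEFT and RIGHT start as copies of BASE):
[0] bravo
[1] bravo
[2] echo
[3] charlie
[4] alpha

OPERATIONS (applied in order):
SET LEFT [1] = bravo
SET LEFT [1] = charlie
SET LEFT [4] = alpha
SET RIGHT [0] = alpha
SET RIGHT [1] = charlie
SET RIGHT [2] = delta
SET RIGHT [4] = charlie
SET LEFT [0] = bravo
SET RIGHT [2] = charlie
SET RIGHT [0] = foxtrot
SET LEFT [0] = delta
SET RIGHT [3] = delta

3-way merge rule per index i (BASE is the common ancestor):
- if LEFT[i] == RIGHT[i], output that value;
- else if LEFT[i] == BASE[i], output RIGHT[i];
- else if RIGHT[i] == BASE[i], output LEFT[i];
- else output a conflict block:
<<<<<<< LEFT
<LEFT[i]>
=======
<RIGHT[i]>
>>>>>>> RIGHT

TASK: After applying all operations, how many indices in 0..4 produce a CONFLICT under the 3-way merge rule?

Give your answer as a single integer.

Answer: 1

Derivation:
Final LEFT:  [delta, charlie, echo, charlie, alpha]
Final RIGHT: [foxtrot, charlie, charlie, delta, charlie]
i=0: BASE=bravo L=delta R=foxtrot all differ -> CONFLICT
i=1: L=charlie R=charlie -> agree -> charlie
i=2: L=echo=BASE, R=charlie -> take RIGHT -> charlie
i=3: L=charlie=BASE, R=delta -> take RIGHT -> delta
i=4: L=alpha=BASE, R=charlie -> take RIGHT -> charlie
Conflict count: 1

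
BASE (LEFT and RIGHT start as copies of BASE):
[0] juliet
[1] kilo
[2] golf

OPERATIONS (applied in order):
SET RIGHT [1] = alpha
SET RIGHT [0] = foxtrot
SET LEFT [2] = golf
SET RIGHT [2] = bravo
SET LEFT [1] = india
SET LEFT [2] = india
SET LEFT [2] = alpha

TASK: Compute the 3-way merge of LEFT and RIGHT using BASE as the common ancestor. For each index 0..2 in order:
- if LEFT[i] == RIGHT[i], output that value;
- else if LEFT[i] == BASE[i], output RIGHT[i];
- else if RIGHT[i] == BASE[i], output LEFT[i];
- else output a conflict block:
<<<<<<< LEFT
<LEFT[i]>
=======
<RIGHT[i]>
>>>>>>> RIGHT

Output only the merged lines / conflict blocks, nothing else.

Answer: foxtrot
<<<<<<< LEFT
india
=======
alpha
>>>>>>> RIGHT
<<<<<<< LEFT
alpha
=======
bravo
>>>>>>> RIGHT

Derivation:
Final LEFT:  [juliet, india, alpha]
Final RIGHT: [foxtrot, alpha, bravo]
i=0: L=juliet=BASE, R=foxtrot -> take RIGHT -> foxtrot
i=1: BASE=kilo L=india R=alpha all differ -> CONFLICT
i=2: BASE=golf L=alpha R=bravo all differ -> CONFLICT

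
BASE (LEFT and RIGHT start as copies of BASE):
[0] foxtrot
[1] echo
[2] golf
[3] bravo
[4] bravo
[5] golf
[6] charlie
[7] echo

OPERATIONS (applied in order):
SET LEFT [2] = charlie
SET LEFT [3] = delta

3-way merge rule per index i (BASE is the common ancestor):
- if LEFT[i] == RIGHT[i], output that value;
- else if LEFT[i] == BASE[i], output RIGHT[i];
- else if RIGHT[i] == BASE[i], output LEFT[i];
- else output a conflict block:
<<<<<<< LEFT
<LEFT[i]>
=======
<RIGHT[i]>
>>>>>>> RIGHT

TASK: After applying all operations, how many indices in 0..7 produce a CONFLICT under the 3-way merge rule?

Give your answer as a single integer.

Answer: 0

Derivation:
Final LEFT:  [foxtrot, echo, charlie, delta, bravo, golf, charlie, echo]
Final RIGHT: [foxtrot, echo, golf, bravo, bravo, golf, charlie, echo]
i=0: L=foxtrot R=foxtrot -> agree -> foxtrot
i=1: L=echo R=echo -> agree -> echo
i=2: L=charlie, R=golf=BASE -> take LEFT -> charlie
i=3: L=delta, R=bravo=BASE -> take LEFT -> delta
i=4: L=bravo R=bravo -> agree -> bravo
i=5: L=golf R=golf -> agree -> golf
i=6: L=charlie R=charlie -> agree -> charlie
i=7: L=echo R=echo -> agree -> echo
Conflict count: 0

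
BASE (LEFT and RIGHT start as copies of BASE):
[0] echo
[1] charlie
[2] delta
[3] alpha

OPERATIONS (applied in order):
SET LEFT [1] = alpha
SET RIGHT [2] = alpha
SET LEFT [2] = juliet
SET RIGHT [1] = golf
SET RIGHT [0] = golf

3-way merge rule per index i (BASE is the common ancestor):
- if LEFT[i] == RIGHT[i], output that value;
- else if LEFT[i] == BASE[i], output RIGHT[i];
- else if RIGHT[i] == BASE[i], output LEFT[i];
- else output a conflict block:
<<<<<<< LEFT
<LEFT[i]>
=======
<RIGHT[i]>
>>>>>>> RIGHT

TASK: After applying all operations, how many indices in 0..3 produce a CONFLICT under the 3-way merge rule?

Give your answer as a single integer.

Final LEFT:  [echo, alpha, juliet, alpha]
Final RIGHT: [golf, golf, alpha, alpha]
i=0: L=echo=BASE, R=golf -> take RIGHT -> golf
i=1: BASE=charlie L=alpha R=golf all differ -> CONFLICT
i=2: BASE=delta L=juliet R=alpha all differ -> CONFLICT
i=3: L=alpha R=alpha -> agree -> alpha
Conflict count: 2

Answer: 2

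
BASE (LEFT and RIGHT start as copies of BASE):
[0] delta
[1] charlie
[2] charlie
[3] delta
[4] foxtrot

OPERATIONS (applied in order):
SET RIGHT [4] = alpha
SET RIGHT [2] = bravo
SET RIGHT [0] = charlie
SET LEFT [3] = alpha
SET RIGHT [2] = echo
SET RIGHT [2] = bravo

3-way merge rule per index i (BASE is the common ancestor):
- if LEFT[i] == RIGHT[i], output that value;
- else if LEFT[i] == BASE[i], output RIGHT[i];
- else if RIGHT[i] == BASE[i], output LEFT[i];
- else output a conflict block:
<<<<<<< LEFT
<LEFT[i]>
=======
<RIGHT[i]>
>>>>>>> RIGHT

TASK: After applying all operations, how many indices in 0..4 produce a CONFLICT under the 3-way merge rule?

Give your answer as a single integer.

Final LEFT:  [delta, charlie, charlie, alpha, foxtrot]
Final RIGHT: [charlie, charlie, bravo, delta, alpha]
i=0: L=delta=BASE, R=charlie -> take RIGHT -> charlie
i=1: L=charlie R=charlie -> agree -> charlie
i=2: L=charlie=BASE, R=bravo -> take RIGHT -> bravo
i=3: L=alpha, R=delta=BASE -> take LEFT -> alpha
i=4: L=foxtrot=BASE, R=alpha -> take RIGHT -> alpha
Conflict count: 0

Answer: 0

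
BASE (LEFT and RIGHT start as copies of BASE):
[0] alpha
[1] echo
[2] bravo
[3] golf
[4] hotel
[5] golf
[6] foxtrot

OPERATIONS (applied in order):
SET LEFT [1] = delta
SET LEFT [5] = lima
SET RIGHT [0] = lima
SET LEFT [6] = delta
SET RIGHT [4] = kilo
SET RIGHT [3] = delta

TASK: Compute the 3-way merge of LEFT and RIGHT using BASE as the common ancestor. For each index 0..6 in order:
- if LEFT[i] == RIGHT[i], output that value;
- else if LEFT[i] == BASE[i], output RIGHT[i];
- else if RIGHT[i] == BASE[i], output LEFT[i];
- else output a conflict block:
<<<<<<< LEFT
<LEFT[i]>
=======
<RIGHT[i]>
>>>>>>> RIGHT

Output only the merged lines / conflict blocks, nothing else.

Final LEFT:  [alpha, delta, bravo, golf, hotel, lima, delta]
Final RIGHT: [lima, echo, bravo, delta, kilo, golf, foxtrot]
i=0: L=alpha=BASE, R=lima -> take RIGHT -> lima
i=1: L=delta, R=echo=BASE -> take LEFT -> delta
i=2: L=bravo R=bravo -> agree -> bravo
i=3: L=golf=BASE, R=delta -> take RIGHT -> delta
i=4: L=hotel=BASE, R=kilo -> take RIGHT -> kilo
i=5: L=lima, R=golf=BASE -> take LEFT -> lima
i=6: L=delta, R=foxtrot=BASE -> take LEFT -> delta

Answer: lima
delta
bravo
delta
kilo
lima
delta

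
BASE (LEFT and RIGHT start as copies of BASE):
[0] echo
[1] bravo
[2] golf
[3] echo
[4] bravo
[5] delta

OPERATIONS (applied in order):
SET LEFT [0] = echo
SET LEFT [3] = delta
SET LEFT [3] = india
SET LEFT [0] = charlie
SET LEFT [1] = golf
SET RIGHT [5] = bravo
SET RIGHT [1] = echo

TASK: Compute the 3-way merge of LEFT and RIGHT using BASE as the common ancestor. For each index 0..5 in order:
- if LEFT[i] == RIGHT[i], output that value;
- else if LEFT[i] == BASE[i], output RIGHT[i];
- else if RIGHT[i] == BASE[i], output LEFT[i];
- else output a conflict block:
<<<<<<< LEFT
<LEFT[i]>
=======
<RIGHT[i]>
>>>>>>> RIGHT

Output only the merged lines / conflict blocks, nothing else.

Final LEFT:  [charlie, golf, golf, india, bravo, delta]
Final RIGHT: [echo, echo, golf, echo, bravo, bravo]
i=0: L=charlie, R=echo=BASE -> take LEFT -> charlie
i=1: BASE=bravo L=golf R=echo all differ -> CONFLICT
i=2: L=golf R=golf -> agree -> golf
i=3: L=india, R=echo=BASE -> take LEFT -> india
i=4: L=bravo R=bravo -> agree -> bravo
i=5: L=delta=BASE, R=bravo -> take RIGHT -> bravo

Answer: charlie
<<<<<<< LEFT
golf
=======
echo
>>>>>>> RIGHT
golf
india
bravo
bravo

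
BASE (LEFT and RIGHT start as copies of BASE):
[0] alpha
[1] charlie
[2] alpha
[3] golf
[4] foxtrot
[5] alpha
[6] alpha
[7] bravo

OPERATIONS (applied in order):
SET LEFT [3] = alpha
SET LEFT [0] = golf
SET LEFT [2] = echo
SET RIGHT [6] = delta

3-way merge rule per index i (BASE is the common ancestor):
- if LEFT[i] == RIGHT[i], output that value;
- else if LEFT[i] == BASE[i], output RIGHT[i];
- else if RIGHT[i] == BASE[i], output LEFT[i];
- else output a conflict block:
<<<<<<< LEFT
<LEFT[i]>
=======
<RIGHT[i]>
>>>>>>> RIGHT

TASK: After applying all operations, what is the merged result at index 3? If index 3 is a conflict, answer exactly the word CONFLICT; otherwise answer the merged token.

Final LEFT:  [golf, charlie, echo, alpha, foxtrot, alpha, alpha, bravo]
Final RIGHT: [alpha, charlie, alpha, golf, foxtrot, alpha, delta, bravo]
i=0: L=golf, R=alpha=BASE -> take LEFT -> golf
i=1: L=charlie R=charlie -> agree -> charlie
i=2: L=echo, R=alpha=BASE -> take LEFT -> echo
i=3: L=alpha, R=golf=BASE -> take LEFT -> alpha
i=4: L=foxtrot R=foxtrot -> agree -> foxtrot
i=5: L=alpha R=alpha -> agree -> alpha
i=6: L=alpha=BASE, R=delta -> take RIGHT -> delta
i=7: L=bravo R=bravo -> agree -> bravo
Index 3 -> alpha

Answer: alpha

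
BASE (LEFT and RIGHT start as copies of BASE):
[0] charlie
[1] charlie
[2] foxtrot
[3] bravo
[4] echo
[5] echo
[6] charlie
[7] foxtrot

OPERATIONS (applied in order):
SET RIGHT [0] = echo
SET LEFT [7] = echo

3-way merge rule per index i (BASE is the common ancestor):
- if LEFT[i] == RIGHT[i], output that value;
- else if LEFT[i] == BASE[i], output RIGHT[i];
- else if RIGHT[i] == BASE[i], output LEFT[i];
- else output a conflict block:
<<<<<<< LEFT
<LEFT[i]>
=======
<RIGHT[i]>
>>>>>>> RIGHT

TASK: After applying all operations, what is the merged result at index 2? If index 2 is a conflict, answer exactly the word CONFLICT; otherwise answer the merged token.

Final LEFT:  [charlie, charlie, foxtrot, bravo, echo, echo, charlie, echo]
Final RIGHT: [echo, charlie, foxtrot, bravo, echo, echo, charlie, foxtrot]
i=0: L=charlie=BASE, R=echo -> take RIGHT -> echo
i=1: L=charlie R=charlie -> agree -> charlie
i=2: L=foxtrot R=foxtrot -> agree -> foxtrot
i=3: L=bravo R=bravo -> agree -> bravo
i=4: L=echo R=echo -> agree -> echo
i=5: L=echo R=echo -> agree -> echo
i=6: L=charlie R=charlie -> agree -> charlie
i=7: L=echo, R=foxtrot=BASE -> take LEFT -> echo
Index 2 -> foxtrot

Answer: foxtrot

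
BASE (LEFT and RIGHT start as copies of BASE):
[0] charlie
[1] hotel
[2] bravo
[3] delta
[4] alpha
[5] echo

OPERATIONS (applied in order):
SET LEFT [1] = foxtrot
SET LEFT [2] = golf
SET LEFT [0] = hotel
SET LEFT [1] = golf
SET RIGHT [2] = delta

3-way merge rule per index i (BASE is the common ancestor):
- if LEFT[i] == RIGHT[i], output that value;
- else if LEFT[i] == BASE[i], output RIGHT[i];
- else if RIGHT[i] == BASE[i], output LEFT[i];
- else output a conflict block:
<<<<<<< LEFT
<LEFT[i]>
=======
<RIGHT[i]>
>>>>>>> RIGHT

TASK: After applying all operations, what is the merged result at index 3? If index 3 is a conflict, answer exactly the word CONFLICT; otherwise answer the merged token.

Answer: delta

Derivation:
Final LEFT:  [hotel, golf, golf, delta, alpha, echo]
Final RIGHT: [charlie, hotel, delta, delta, alpha, echo]
i=0: L=hotel, R=charlie=BASE -> take LEFT -> hotel
i=1: L=golf, R=hotel=BASE -> take LEFT -> golf
i=2: BASE=bravo L=golf R=delta all differ -> CONFLICT
i=3: L=delta R=delta -> agree -> delta
i=4: L=alpha R=alpha -> agree -> alpha
i=5: L=echo R=echo -> agree -> echo
Index 3 -> delta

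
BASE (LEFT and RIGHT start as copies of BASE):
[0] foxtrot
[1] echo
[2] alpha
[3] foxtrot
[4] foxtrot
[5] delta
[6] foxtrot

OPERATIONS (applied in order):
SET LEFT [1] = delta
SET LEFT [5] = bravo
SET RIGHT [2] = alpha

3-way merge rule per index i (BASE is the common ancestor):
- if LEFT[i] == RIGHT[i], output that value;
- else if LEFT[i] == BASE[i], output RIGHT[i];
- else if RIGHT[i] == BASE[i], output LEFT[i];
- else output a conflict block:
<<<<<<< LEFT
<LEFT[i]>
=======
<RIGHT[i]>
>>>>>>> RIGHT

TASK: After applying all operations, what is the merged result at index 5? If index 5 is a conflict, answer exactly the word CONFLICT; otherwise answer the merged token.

Answer: bravo

Derivation:
Final LEFT:  [foxtrot, delta, alpha, foxtrot, foxtrot, bravo, foxtrot]
Final RIGHT: [foxtrot, echo, alpha, foxtrot, foxtrot, delta, foxtrot]
i=0: L=foxtrot R=foxtrot -> agree -> foxtrot
i=1: L=delta, R=echo=BASE -> take LEFT -> delta
i=2: L=alpha R=alpha -> agree -> alpha
i=3: L=foxtrot R=foxtrot -> agree -> foxtrot
i=4: L=foxtrot R=foxtrot -> agree -> foxtrot
i=5: L=bravo, R=delta=BASE -> take LEFT -> bravo
i=6: L=foxtrot R=foxtrot -> agree -> foxtrot
Index 5 -> bravo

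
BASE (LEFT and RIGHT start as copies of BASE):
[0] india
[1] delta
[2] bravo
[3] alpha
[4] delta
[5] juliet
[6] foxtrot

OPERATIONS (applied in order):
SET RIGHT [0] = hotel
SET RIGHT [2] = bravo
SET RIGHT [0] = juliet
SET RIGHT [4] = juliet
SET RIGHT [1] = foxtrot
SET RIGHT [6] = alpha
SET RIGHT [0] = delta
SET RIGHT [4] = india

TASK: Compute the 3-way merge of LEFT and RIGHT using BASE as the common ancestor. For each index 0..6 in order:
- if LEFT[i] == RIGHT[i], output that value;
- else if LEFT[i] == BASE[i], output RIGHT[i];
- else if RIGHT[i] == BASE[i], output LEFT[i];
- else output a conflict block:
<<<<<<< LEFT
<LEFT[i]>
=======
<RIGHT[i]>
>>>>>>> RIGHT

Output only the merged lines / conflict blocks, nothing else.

Final LEFT:  [india, delta, bravo, alpha, delta, juliet, foxtrot]
Final RIGHT: [delta, foxtrot, bravo, alpha, india, juliet, alpha]
i=0: L=india=BASE, R=delta -> take RIGHT -> delta
i=1: L=delta=BASE, R=foxtrot -> take RIGHT -> foxtrot
i=2: L=bravo R=bravo -> agree -> bravo
i=3: L=alpha R=alpha -> agree -> alpha
i=4: L=delta=BASE, R=india -> take RIGHT -> india
i=5: L=juliet R=juliet -> agree -> juliet
i=6: L=foxtrot=BASE, R=alpha -> take RIGHT -> alpha

Answer: delta
foxtrot
bravo
alpha
india
juliet
alpha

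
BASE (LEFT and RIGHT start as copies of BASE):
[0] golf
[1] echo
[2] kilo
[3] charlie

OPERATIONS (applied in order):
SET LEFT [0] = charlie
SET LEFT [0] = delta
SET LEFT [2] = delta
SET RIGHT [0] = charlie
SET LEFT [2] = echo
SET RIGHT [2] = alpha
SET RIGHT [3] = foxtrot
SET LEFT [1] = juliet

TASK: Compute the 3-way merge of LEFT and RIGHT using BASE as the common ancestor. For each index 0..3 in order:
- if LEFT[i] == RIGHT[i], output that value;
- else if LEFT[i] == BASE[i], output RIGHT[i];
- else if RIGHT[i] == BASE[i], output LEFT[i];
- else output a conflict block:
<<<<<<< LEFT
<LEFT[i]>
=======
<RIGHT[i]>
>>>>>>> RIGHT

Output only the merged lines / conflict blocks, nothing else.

Final LEFT:  [delta, juliet, echo, charlie]
Final RIGHT: [charlie, echo, alpha, foxtrot]
i=0: BASE=golf L=delta R=charlie all differ -> CONFLICT
i=1: L=juliet, R=echo=BASE -> take LEFT -> juliet
i=2: BASE=kilo L=echo R=alpha all differ -> CONFLICT
i=3: L=charlie=BASE, R=foxtrot -> take RIGHT -> foxtrot

Answer: <<<<<<< LEFT
delta
=======
charlie
>>>>>>> RIGHT
juliet
<<<<<<< LEFT
echo
=======
alpha
>>>>>>> RIGHT
foxtrot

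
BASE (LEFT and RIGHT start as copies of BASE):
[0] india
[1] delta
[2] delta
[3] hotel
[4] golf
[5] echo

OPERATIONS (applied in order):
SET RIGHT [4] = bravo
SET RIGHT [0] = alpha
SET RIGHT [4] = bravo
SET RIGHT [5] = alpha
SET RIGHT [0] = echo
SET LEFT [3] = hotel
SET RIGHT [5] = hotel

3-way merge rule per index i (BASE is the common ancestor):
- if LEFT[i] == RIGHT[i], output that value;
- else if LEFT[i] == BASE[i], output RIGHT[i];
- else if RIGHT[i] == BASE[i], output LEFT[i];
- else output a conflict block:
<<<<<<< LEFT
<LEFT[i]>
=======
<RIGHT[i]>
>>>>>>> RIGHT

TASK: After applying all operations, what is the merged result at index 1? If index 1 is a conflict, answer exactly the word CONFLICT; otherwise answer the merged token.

Answer: delta

Derivation:
Final LEFT:  [india, delta, delta, hotel, golf, echo]
Final RIGHT: [echo, delta, delta, hotel, bravo, hotel]
i=0: L=india=BASE, R=echo -> take RIGHT -> echo
i=1: L=delta R=delta -> agree -> delta
i=2: L=delta R=delta -> agree -> delta
i=3: L=hotel R=hotel -> agree -> hotel
i=4: L=golf=BASE, R=bravo -> take RIGHT -> bravo
i=5: L=echo=BASE, R=hotel -> take RIGHT -> hotel
Index 1 -> delta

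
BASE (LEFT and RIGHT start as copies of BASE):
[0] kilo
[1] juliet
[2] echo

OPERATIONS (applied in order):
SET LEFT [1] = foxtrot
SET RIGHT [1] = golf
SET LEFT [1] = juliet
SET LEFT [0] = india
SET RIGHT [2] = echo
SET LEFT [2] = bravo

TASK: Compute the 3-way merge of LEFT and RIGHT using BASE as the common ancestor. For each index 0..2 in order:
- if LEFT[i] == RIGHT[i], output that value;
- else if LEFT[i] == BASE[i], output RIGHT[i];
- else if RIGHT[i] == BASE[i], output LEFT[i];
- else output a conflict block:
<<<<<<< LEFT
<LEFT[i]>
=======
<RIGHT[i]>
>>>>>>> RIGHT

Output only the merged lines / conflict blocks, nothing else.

Answer: india
golf
bravo

Derivation:
Final LEFT:  [india, juliet, bravo]
Final RIGHT: [kilo, golf, echo]
i=0: L=india, R=kilo=BASE -> take LEFT -> india
i=1: L=juliet=BASE, R=golf -> take RIGHT -> golf
i=2: L=bravo, R=echo=BASE -> take LEFT -> bravo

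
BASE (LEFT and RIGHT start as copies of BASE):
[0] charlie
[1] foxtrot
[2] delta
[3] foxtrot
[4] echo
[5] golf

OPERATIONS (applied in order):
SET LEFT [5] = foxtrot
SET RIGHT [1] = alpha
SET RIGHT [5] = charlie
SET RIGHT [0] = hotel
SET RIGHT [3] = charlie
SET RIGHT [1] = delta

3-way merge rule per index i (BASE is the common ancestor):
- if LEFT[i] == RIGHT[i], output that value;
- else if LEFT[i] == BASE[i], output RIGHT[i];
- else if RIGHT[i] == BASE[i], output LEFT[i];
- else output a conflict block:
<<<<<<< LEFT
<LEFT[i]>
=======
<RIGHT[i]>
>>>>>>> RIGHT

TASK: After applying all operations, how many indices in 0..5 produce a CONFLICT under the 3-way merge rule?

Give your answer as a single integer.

Final LEFT:  [charlie, foxtrot, delta, foxtrot, echo, foxtrot]
Final RIGHT: [hotel, delta, delta, charlie, echo, charlie]
i=0: L=charlie=BASE, R=hotel -> take RIGHT -> hotel
i=1: L=foxtrot=BASE, R=delta -> take RIGHT -> delta
i=2: L=delta R=delta -> agree -> delta
i=3: L=foxtrot=BASE, R=charlie -> take RIGHT -> charlie
i=4: L=echo R=echo -> agree -> echo
i=5: BASE=golf L=foxtrot R=charlie all differ -> CONFLICT
Conflict count: 1

Answer: 1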